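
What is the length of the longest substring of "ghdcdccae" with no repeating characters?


Input: "ghdcdccae"
Sliding window (track last position of each char):
  Position 0 ('g'): window [0,0] length 1 -- new best
  Position 1 ('h'): window [0,1] length 2 -- new best
  Position 2 ('d'): window [0,2] length 3 -- new best
  Position 3 ('c'): window [0,3] length 4 -- new best
  Position 4 ('d'): repeat (last at 2), move window start to 3
  Position 4 ('d'): window [3,4] length 2
  Position 5 ('c'): repeat (last at 3), move window start to 4
  Position 5 ('c'): window [4,5] length 2
  Position 6 ('c'): repeat (last at 5), move window start to 6
  Position 6 ('c'): window [6,6] length 1
  Position 7 ('a'): window [6,7] length 2
  Position 8 ('e'): window [6,8] length 3
Longest substring with no repeats: "ghdc" with length 4

4


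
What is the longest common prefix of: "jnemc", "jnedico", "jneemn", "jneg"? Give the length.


Words: jnemc, jnedico, jneemn, jneg
  Position 0: all 'j' => match
  Position 1: all 'n' => match
  Position 2: all 'e' => match
  Position 3: ('m', 'd', 'e', 'g') => mismatch, stop
LCP = "jne" (length 3)

3


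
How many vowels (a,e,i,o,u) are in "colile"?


Input: colile
Checking each character:
  'c' at position 0: consonant
  'o' at position 1: vowel (running total: 1)
  'l' at position 2: consonant
  'i' at position 3: vowel (running total: 2)
  'l' at position 4: consonant
  'e' at position 5: vowel (running total: 3)
Total vowels: 3

3


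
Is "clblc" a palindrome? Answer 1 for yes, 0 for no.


Input: clblc
Reversed: clblc
  Compare pos 0 ('c') with pos 4 ('c'): match
  Compare pos 1 ('l') with pos 3 ('l'): match
Result: palindrome

1


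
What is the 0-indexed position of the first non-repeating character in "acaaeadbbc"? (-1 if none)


Input: acaaeadbbc
Character frequencies:
  'a': 4
  'b': 2
  'c': 2
  'd': 1
  'e': 1
Scanning left to right for freq == 1:
  Position 0 ('a'): freq=4, skip
  Position 1 ('c'): freq=2, skip
  Position 2 ('a'): freq=4, skip
  Position 3 ('a'): freq=4, skip
  Position 4 ('e'): unique! => answer = 4

4


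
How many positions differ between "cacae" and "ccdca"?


Comparing "cacae" and "ccdca" position by position:
  Position 0: 'c' vs 'c' => same
  Position 1: 'a' vs 'c' => DIFFER
  Position 2: 'c' vs 'd' => DIFFER
  Position 3: 'a' vs 'c' => DIFFER
  Position 4: 'e' vs 'a' => DIFFER
Positions that differ: 4

4


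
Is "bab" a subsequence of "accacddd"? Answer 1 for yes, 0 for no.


Check if "bab" is a subsequence of "accacddd"
Greedy scan:
  Position 0 ('a'): no match needed
  Position 1 ('c'): no match needed
  Position 2 ('c'): no match needed
  Position 3 ('a'): no match needed
  Position 4 ('c'): no match needed
  Position 5 ('d'): no match needed
  Position 6 ('d'): no match needed
  Position 7 ('d'): no match needed
Only matched 0/3 characters => not a subsequence

0


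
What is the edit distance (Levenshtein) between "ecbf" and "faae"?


Computing edit distance: "ecbf" -> "faae"
DP table:
           f    a    a    e
      0    1    2    3    4
  e   1    1    2    3    3
  c   2    2    2    3    4
  b   3    3    3    3    4
  f   4    3    4    4    4
Edit distance = dp[4][4] = 4

4


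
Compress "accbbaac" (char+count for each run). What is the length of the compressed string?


Input: accbbaac
Runs:
  'a' x 1 => "a1"
  'c' x 2 => "c2"
  'b' x 2 => "b2"
  'a' x 2 => "a2"
  'c' x 1 => "c1"
Compressed: "a1c2b2a2c1"
Compressed length: 10

10


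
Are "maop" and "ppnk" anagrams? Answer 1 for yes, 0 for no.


Strings: "maop", "ppnk"
Sorted first:  amop
Sorted second: knpp
Differ at position 0: 'a' vs 'k' => not anagrams

0


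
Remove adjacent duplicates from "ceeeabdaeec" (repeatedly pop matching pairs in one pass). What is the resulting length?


Input: ceeeabdaeec
Stack-based adjacent duplicate removal:
  Read 'c': push. Stack: c
  Read 'e': push. Stack: ce
  Read 'e': matches stack top 'e' => pop. Stack: c
  Read 'e': push. Stack: ce
  Read 'a': push. Stack: cea
  Read 'b': push. Stack: ceab
  Read 'd': push. Stack: ceabd
  Read 'a': push. Stack: ceabda
  Read 'e': push. Stack: ceabdae
  Read 'e': matches stack top 'e' => pop. Stack: ceabda
  Read 'c': push. Stack: ceabdac
Final stack: "ceabdac" (length 7)

7


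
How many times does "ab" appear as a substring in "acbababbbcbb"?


Searching for "ab" in "acbababbbcbb"
Scanning each position:
  Position 0: "ac" => no
  Position 1: "cb" => no
  Position 2: "ba" => no
  Position 3: "ab" => MATCH
  Position 4: "ba" => no
  Position 5: "ab" => MATCH
  Position 6: "bb" => no
  Position 7: "bb" => no
  Position 8: "bc" => no
  Position 9: "cb" => no
  Position 10: "bb" => no
Total occurrences: 2

2


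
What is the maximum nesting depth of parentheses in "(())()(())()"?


Input: "(())()(())()"
Tracking depth:
  Position 0 '(': depth becomes 1
  Position 1 '(': depth becomes 2
  Position 2 ')': depth becomes 1
  Position 3 ')': depth becomes 0
  Position 4 '(': depth becomes 1
  Position 5 ')': depth becomes 0
  Position 6 '(': depth becomes 1
  Position 7 '(': depth becomes 2
  Position 8 ')': depth becomes 1
  Position 9 ')': depth becomes 0
  Position 10 '(': depth becomes 1
  Position 11 ')': depth becomes 0
Maximum depth reached: 2

2


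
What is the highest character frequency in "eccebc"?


Input: eccebc
Character counts:
  'b': 1
  'c': 3
  'e': 2
Maximum frequency: 3

3


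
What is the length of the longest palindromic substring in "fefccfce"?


Input: "fefccfce"
Checking substrings for palindromes:
  [2:6] "fccf" (len 4) => palindrome
  [0:3] "fef" (len 3) => palindrome
  [4:7] "cfc" (len 3) => palindrome
  [3:5] "cc" (len 2) => palindrome
Longest palindromic substring: "fccf" with length 4

4


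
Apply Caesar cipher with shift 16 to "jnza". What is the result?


Caesar cipher: shift "jnza" by 16
  'j' (pos 9) + 16 = pos 25 = 'z'
  'n' (pos 13) + 16 = pos 3 = 'd'
  'z' (pos 25) + 16 = pos 15 = 'p'
  'a' (pos 0) + 16 = pos 16 = 'q'
Result: zdpq

zdpq


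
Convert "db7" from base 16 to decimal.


Input: "db7" in base 16
Positional expansion:
  Digit 'd' (value 13) x 16^2 = 3328
  Digit 'b' (value 11) x 16^1 = 176
  Digit '7' (value 7) x 16^0 = 7
Sum = 3511

3511


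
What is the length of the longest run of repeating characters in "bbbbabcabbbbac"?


Input: "bbbbabcabbbbac"
Scanning for longest run:
  Position 1 ('b'): continues run of 'b', length=2
  Position 2 ('b'): continues run of 'b', length=3
  Position 3 ('b'): continues run of 'b', length=4
  Position 4 ('a'): new char, reset run to 1
  Position 5 ('b'): new char, reset run to 1
  Position 6 ('c'): new char, reset run to 1
  Position 7 ('a'): new char, reset run to 1
  Position 8 ('b'): new char, reset run to 1
  Position 9 ('b'): continues run of 'b', length=2
  Position 10 ('b'): continues run of 'b', length=3
  Position 11 ('b'): continues run of 'b', length=4
  Position 12 ('a'): new char, reset run to 1
  Position 13 ('c'): new char, reset run to 1
Longest run: 'b' with length 4

4


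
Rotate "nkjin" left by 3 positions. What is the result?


Input: "nkjin", rotate left by 3
First 3 characters: "nkj"
Remaining characters: "in"
Concatenate remaining + first: "in" + "nkj" = "innkj"

innkj


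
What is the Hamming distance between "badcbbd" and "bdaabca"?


Comparing "badcbbd" and "bdaabca" position by position:
  Position 0: 'b' vs 'b' => same
  Position 1: 'a' vs 'd' => differ
  Position 2: 'd' vs 'a' => differ
  Position 3: 'c' vs 'a' => differ
  Position 4: 'b' vs 'b' => same
  Position 5: 'b' vs 'c' => differ
  Position 6: 'd' vs 'a' => differ
Total differences (Hamming distance): 5

5


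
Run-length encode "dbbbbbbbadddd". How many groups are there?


Input: dbbbbbbbadddd
Scanning for consecutive runs:
  Group 1: 'd' x 1 (positions 0-0)
  Group 2: 'b' x 7 (positions 1-7)
  Group 3: 'a' x 1 (positions 8-8)
  Group 4: 'd' x 4 (positions 9-12)
Total groups: 4

4


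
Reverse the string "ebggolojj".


Input: ebggolojj
Reading characters right to left:
  Position 8: 'j'
  Position 7: 'j'
  Position 6: 'o'
  Position 5: 'l'
  Position 4: 'o'
  Position 3: 'g'
  Position 2: 'g'
  Position 1: 'b'
  Position 0: 'e'
Reversed: jjologgbe

jjologgbe


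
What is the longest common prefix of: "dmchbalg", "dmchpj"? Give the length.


Words: dmchbalg, dmchpj
  Position 0: all 'd' => match
  Position 1: all 'm' => match
  Position 2: all 'c' => match
  Position 3: all 'h' => match
  Position 4: ('b', 'p') => mismatch, stop
LCP = "dmch" (length 4)

4


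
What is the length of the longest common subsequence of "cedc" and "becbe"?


LCS of "cedc" and "becbe"
DP table:
           b    e    c    b    e
      0    0    0    0    0    0
  c   0    0    0    1    1    1
  e   0    0    1    1    1    2
  d   0    0    1    1    1    2
  c   0    0    1    2    2    2
LCS length = dp[4][5] = 2

2


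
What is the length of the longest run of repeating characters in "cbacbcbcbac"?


Input: "cbacbcbcbac"
Scanning for longest run:
  Position 1 ('b'): new char, reset run to 1
  Position 2 ('a'): new char, reset run to 1
  Position 3 ('c'): new char, reset run to 1
  Position 4 ('b'): new char, reset run to 1
  Position 5 ('c'): new char, reset run to 1
  Position 6 ('b'): new char, reset run to 1
  Position 7 ('c'): new char, reset run to 1
  Position 8 ('b'): new char, reset run to 1
  Position 9 ('a'): new char, reset run to 1
  Position 10 ('c'): new char, reset run to 1
Longest run: 'c' with length 1

1


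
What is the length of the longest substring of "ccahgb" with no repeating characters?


Input: "ccahgb"
Sliding window (track last position of each char):
  Position 0 ('c'): window [0,0] length 1 -- new best
  Position 1 ('c'): repeat (last at 0), move window start to 1
  Position 1 ('c'): window [1,1] length 1
  Position 2 ('a'): window [1,2] length 2 -- new best
  Position 3 ('h'): window [1,3] length 3 -- new best
  Position 4 ('g'): window [1,4] length 4 -- new best
  Position 5 ('b'): window [1,5] length 5 -- new best
Longest substring with no repeats: "cahgb" with length 5

5


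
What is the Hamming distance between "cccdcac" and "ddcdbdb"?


Comparing "cccdcac" and "ddcdbdb" position by position:
  Position 0: 'c' vs 'd' => differ
  Position 1: 'c' vs 'd' => differ
  Position 2: 'c' vs 'c' => same
  Position 3: 'd' vs 'd' => same
  Position 4: 'c' vs 'b' => differ
  Position 5: 'a' vs 'd' => differ
  Position 6: 'c' vs 'b' => differ
Total differences (Hamming distance): 5

5


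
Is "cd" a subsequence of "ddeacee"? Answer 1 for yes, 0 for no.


Check if "cd" is a subsequence of "ddeacee"
Greedy scan:
  Position 0 ('d'): no match needed
  Position 1 ('d'): no match needed
  Position 2 ('e'): no match needed
  Position 3 ('a'): no match needed
  Position 4 ('c'): matches sub[0] = 'c'
  Position 5 ('e'): no match needed
  Position 6 ('e'): no match needed
Only matched 1/2 characters => not a subsequence

0


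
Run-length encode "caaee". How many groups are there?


Input: caaee
Scanning for consecutive runs:
  Group 1: 'c' x 1 (positions 0-0)
  Group 2: 'a' x 2 (positions 1-2)
  Group 3: 'e' x 2 (positions 3-4)
Total groups: 3

3


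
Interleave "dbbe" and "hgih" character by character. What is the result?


Interleaving "dbbe" and "hgih":
  Position 0: 'd' from first, 'h' from second => "dh"
  Position 1: 'b' from first, 'g' from second => "bg"
  Position 2: 'b' from first, 'i' from second => "bi"
  Position 3: 'e' from first, 'h' from second => "eh"
Result: dhbgbieh

dhbgbieh


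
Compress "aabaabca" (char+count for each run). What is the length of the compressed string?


Input: aabaabca
Runs:
  'a' x 2 => "a2"
  'b' x 1 => "b1"
  'a' x 2 => "a2"
  'b' x 1 => "b1"
  'c' x 1 => "c1"
  'a' x 1 => "a1"
Compressed: "a2b1a2b1c1a1"
Compressed length: 12

12


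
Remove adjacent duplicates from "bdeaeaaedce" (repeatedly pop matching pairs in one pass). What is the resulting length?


Input: bdeaeaaedce
Stack-based adjacent duplicate removal:
  Read 'b': push. Stack: b
  Read 'd': push. Stack: bd
  Read 'e': push. Stack: bde
  Read 'a': push. Stack: bdea
  Read 'e': push. Stack: bdeae
  Read 'a': push. Stack: bdeaea
  Read 'a': matches stack top 'a' => pop. Stack: bdeae
  Read 'e': matches stack top 'e' => pop. Stack: bdea
  Read 'd': push. Stack: bdead
  Read 'c': push. Stack: bdeadc
  Read 'e': push. Stack: bdeadce
Final stack: "bdeadce" (length 7)

7


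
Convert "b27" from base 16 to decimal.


Input: "b27" in base 16
Positional expansion:
  Digit 'b' (value 11) x 16^2 = 2816
  Digit '2' (value 2) x 16^1 = 32
  Digit '7' (value 7) x 16^0 = 7
Sum = 2855

2855


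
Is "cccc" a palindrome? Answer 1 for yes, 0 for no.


Input: cccc
Reversed: cccc
  Compare pos 0 ('c') with pos 3 ('c'): match
  Compare pos 1 ('c') with pos 2 ('c'): match
Result: palindrome

1


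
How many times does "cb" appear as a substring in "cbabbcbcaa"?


Searching for "cb" in "cbabbcbcaa"
Scanning each position:
  Position 0: "cb" => MATCH
  Position 1: "ba" => no
  Position 2: "ab" => no
  Position 3: "bb" => no
  Position 4: "bc" => no
  Position 5: "cb" => MATCH
  Position 6: "bc" => no
  Position 7: "ca" => no
  Position 8: "aa" => no
Total occurrences: 2

2


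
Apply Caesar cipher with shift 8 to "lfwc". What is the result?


Caesar cipher: shift "lfwc" by 8
  'l' (pos 11) + 8 = pos 19 = 't'
  'f' (pos 5) + 8 = pos 13 = 'n'
  'w' (pos 22) + 8 = pos 4 = 'e'
  'c' (pos 2) + 8 = pos 10 = 'k'
Result: tnek

tnek


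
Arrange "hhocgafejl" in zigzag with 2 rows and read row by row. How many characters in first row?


Zigzag "hhocgafejl" into 2 rows:
Placing characters:
  'h' => row 0
  'h' => row 1
  'o' => row 0
  'c' => row 1
  'g' => row 0
  'a' => row 1
  'f' => row 0
  'e' => row 1
  'j' => row 0
  'l' => row 1
Rows:
  Row 0: "hogfj"
  Row 1: "hcael"
First row length: 5

5


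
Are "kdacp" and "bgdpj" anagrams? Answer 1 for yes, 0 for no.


Strings: "kdacp", "bgdpj"
Sorted first:  acdkp
Sorted second: bdgjp
Differ at position 0: 'a' vs 'b' => not anagrams

0


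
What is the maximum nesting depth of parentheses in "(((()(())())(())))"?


Input: "(((()(())())(())))"
Tracking depth:
  Position 0 '(': depth becomes 1
  Position 1 '(': depth becomes 2
  Position 2 '(': depth becomes 3
  Position 3 '(': depth becomes 4
  Position 4 ')': depth becomes 3
  Position 5 '(': depth becomes 4
  Position 6 '(': depth becomes 5
  Position 7 ')': depth becomes 4
  Position 8 ')': depth becomes 3
  Position 9 '(': depth becomes 4
  Position 10 ')': depth becomes 3
  Position 11 ')': depth becomes 2
  Position 12 '(': depth becomes 3
  Position 13 '(': depth becomes 4
  Position 14 ')': depth becomes 3
  Position 15 ')': depth becomes 2
  Position 16 ')': depth becomes 1
  Position 17 ')': depth becomes 0
Maximum depth reached: 5

5


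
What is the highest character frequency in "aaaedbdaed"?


Input: aaaedbdaed
Character counts:
  'a': 4
  'b': 1
  'd': 3
  'e': 2
Maximum frequency: 4

4


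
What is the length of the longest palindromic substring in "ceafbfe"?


Input: "ceafbfe"
Checking substrings for palindromes:
  [3:6] "fbf" (len 3) => palindrome
Longest palindromic substring: "fbf" with length 3

3


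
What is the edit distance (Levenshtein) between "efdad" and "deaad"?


Computing edit distance: "efdad" -> "deaad"
DP table:
           d    e    a    a    d
      0    1    2    3    4    5
  e   1    1    1    2    3    4
  f   2    2    2    2    3    4
  d   3    2    3    3    3    3
  a   4    3    3    3    3    4
  d   5    4    4    4    4    3
Edit distance = dp[5][5] = 3

3


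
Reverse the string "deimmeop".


Input: deimmeop
Reading characters right to left:
  Position 7: 'p'
  Position 6: 'o'
  Position 5: 'e'
  Position 4: 'm'
  Position 3: 'm'
  Position 2: 'i'
  Position 1: 'e'
  Position 0: 'd'
Reversed: poemmied

poemmied


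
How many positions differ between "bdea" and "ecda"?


Comparing "bdea" and "ecda" position by position:
  Position 0: 'b' vs 'e' => DIFFER
  Position 1: 'd' vs 'c' => DIFFER
  Position 2: 'e' vs 'd' => DIFFER
  Position 3: 'a' vs 'a' => same
Positions that differ: 3

3


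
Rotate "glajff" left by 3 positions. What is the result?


Input: "glajff", rotate left by 3
First 3 characters: "gla"
Remaining characters: "jff"
Concatenate remaining + first: "jff" + "gla" = "jffgla"

jffgla


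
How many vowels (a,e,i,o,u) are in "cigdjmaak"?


Input: cigdjmaak
Checking each character:
  'c' at position 0: consonant
  'i' at position 1: vowel (running total: 1)
  'g' at position 2: consonant
  'd' at position 3: consonant
  'j' at position 4: consonant
  'm' at position 5: consonant
  'a' at position 6: vowel (running total: 2)
  'a' at position 7: vowel (running total: 3)
  'k' at position 8: consonant
Total vowels: 3

3


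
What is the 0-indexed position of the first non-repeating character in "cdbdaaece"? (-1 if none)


Input: cdbdaaece
Character frequencies:
  'a': 2
  'b': 1
  'c': 2
  'd': 2
  'e': 2
Scanning left to right for freq == 1:
  Position 0 ('c'): freq=2, skip
  Position 1 ('d'): freq=2, skip
  Position 2 ('b'): unique! => answer = 2

2


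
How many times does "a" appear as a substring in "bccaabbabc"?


Searching for "a" in "bccaabbabc"
Scanning each position:
  Position 0: "b" => no
  Position 1: "c" => no
  Position 2: "c" => no
  Position 3: "a" => MATCH
  Position 4: "a" => MATCH
  Position 5: "b" => no
  Position 6: "b" => no
  Position 7: "a" => MATCH
  Position 8: "b" => no
  Position 9: "c" => no
Total occurrences: 3

3


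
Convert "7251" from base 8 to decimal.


Input: "7251" in base 8
Positional expansion:
  Digit '7' (value 7) x 8^3 = 3584
  Digit '2' (value 2) x 8^2 = 128
  Digit '5' (value 5) x 8^1 = 40
  Digit '1' (value 1) x 8^0 = 1
Sum = 3753

3753


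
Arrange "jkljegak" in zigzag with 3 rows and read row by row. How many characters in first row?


Zigzag "jkljegak" into 3 rows:
Placing characters:
  'j' => row 0
  'k' => row 1
  'l' => row 2
  'j' => row 1
  'e' => row 0
  'g' => row 1
  'a' => row 2
  'k' => row 1
Rows:
  Row 0: "je"
  Row 1: "kjgk"
  Row 2: "la"
First row length: 2

2


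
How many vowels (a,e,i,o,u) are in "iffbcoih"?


Input: iffbcoih
Checking each character:
  'i' at position 0: vowel (running total: 1)
  'f' at position 1: consonant
  'f' at position 2: consonant
  'b' at position 3: consonant
  'c' at position 4: consonant
  'o' at position 5: vowel (running total: 2)
  'i' at position 6: vowel (running total: 3)
  'h' at position 7: consonant
Total vowels: 3

3


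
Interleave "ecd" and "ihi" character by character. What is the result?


Interleaving "ecd" and "ihi":
  Position 0: 'e' from first, 'i' from second => "ei"
  Position 1: 'c' from first, 'h' from second => "ch"
  Position 2: 'd' from first, 'i' from second => "di"
Result: eichdi

eichdi


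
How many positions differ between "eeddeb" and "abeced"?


Comparing "eeddeb" and "abeced" position by position:
  Position 0: 'e' vs 'a' => DIFFER
  Position 1: 'e' vs 'b' => DIFFER
  Position 2: 'd' vs 'e' => DIFFER
  Position 3: 'd' vs 'c' => DIFFER
  Position 4: 'e' vs 'e' => same
  Position 5: 'b' vs 'd' => DIFFER
Positions that differ: 5

5


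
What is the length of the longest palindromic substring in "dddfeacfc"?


Input: "dddfeacfc"
Checking substrings for palindromes:
  [0:3] "ddd" (len 3) => palindrome
  [6:9] "cfc" (len 3) => palindrome
  [0:2] "dd" (len 2) => palindrome
  [1:3] "dd" (len 2) => palindrome
Longest palindromic substring: "ddd" with length 3

3


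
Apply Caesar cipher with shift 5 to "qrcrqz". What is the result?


Caesar cipher: shift "qrcrqz" by 5
  'q' (pos 16) + 5 = pos 21 = 'v'
  'r' (pos 17) + 5 = pos 22 = 'w'
  'c' (pos 2) + 5 = pos 7 = 'h'
  'r' (pos 17) + 5 = pos 22 = 'w'
  'q' (pos 16) + 5 = pos 21 = 'v'
  'z' (pos 25) + 5 = pos 4 = 'e'
Result: vwhwve

vwhwve


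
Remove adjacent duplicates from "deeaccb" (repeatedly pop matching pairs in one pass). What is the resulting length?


Input: deeaccb
Stack-based adjacent duplicate removal:
  Read 'd': push. Stack: d
  Read 'e': push. Stack: de
  Read 'e': matches stack top 'e' => pop. Stack: d
  Read 'a': push. Stack: da
  Read 'c': push. Stack: dac
  Read 'c': matches stack top 'c' => pop. Stack: da
  Read 'b': push. Stack: dab
Final stack: "dab" (length 3)

3


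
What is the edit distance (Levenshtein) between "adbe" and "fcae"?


Computing edit distance: "adbe" -> "fcae"
DP table:
           f    c    a    e
      0    1    2    3    4
  a   1    1    2    2    3
  d   2    2    2    3    3
  b   3    3    3    3    4
  e   4    4    4    4    3
Edit distance = dp[4][4] = 3

3


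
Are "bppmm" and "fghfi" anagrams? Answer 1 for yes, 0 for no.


Strings: "bppmm", "fghfi"
Sorted first:  bmmpp
Sorted second: ffghi
Differ at position 0: 'b' vs 'f' => not anagrams

0


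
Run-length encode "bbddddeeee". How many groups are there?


Input: bbddddeeee
Scanning for consecutive runs:
  Group 1: 'b' x 2 (positions 0-1)
  Group 2: 'd' x 4 (positions 2-5)
  Group 3: 'e' x 4 (positions 6-9)
Total groups: 3

3


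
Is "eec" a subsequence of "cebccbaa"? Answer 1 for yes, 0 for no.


Check if "eec" is a subsequence of "cebccbaa"
Greedy scan:
  Position 0 ('c'): no match needed
  Position 1 ('e'): matches sub[0] = 'e'
  Position 2 ('b'): no match needed
  Position 3 ('c'): no match needed
  Position 4 ('c'): no match needed
  Position 5 ('b'): no match needed
  Position 6 ('a'): no match needed
  Position 7 ('a'): no match needed
Only matched 1/3 characters => not a subsequence

0


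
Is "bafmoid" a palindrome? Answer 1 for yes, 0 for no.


Input: bafmoid
Reversed: diomfab
  Compare pos 0 ('b') with pos 6 ('d'): MISMATCH
  Compare pos 1 ('a') with pos 5 ('i'): MISMATCH
  Compare pos 2 ('f') with pos 4 ('o'): MISMATCH
Result: not a palindrome

0


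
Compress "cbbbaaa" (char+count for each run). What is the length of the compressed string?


Input: cbbbaaa
Runs:
  'c' x 1 => "c1"
  'b' x 3 => "b3"
  'a' x 3 => "a3"
Compressed: "c1b3a3"
Compressed length: 6

6


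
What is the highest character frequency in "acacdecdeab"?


Input: acacdecdeab
Character counts:
  'a': 3
  'b': 1
  'c': 3
  'd': 2
  'e': 2
Maximum frequency: 3

3


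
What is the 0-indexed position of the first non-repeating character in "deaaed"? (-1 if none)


Input: deaaed
Character frequencies:
  'a': 2
  'd': 2
  'e': 2
Scanning left to right for freq == 1:
  Position 0 ('d'): freq=2, skip
  Position 1 ('e'): freq=2, skip
  Position 2 ('a'): freq=2, skip
  Position 3 ('a'): freq=2, skip
  Position 4 ('e'): freq=2, skip
  Position 5 ('d'): freq=2, skip
  No unique character found => answer = -1

-1


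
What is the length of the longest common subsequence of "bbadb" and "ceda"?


LCS of "bbadb" and "ceda"
DP table:
           c    e    d    a
      0    0    0    0    0
  b   0    0    0    0    0
  b   0    0    0    0    0
  a   0    0    0    0    1
  d   0    0    0    1    1
  b   0    0    0    1    1
LCS length = dp[5][4] = 1

1


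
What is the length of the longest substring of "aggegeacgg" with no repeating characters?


Input: "aggegeacgg"
Sliding window (track last position of each char):
  Position 0 ('a'): window [0,0] length 1 -- new best
  Position 1 ('g'): window [0,1] length 2 -- new best
  Position 2 ('g'): repeat (last at 1), move window start to 2
  Position 2 ('g'): window [2,2] length 1
  Position 3 ('e'): window [2,3] length 2
  Position 4 ('g'): repeat (last at 2), move window start to 3
  Position 4 ('g'): window [3,4] length 2
  Position 5 ('e'): repeat (last at 3), move window start to 4
  Position 5 ('e'): window [4,5] length 2
  Position 6 ('a'): window [4,6] length 3 -- new best
  Position 7 ('c'): window [4,7] length 4 -- new best
  Position 8 ('g'): repeat (last at 4), move window start to 5
  Position 8 ('g'): window [5,8] length 4
  Position 9 ('g'): repeat (last at 8), move window start to 9
  Position 9 ('g'): window [9,9] length 1
Longest substring with no repeats: "geac" with length 4

4


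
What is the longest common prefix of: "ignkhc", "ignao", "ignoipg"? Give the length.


Words: ignkhc, ignao, ignoipg
  Position 0: all 'i' => match
  Position 1: all 'g' => match
  Position 2: all 'n' => match
  Position 3: ('k', 'a', 'o') => mismatch, stop
LCP = "ign" (length 3)

3


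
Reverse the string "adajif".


Input: adajif
Reading characters right to left:
  Position 5: 'f'
  Position 4: 'i'
  Position 3: 'j'
  Position 2: 'a'
  Position 1: 'd'
  Position 0: 'a'
Reversed: fijada

fijada


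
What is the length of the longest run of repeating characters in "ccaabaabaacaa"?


Input: "ccaabaabaacaa"
Scanning for longest run:
  Position 1 ('c'): continues run of 'c', length=2
  Position 2 ('a'): new char, reset run to 1
  Position 3 ('a'): continues run of 'a', length=2
  Position 4 ('b'): new char, reset run to 1
  Position 5 ('a'): new char, reset run to 1
  Position 6 ('a'): continues run of 'a', length=2
  Position 7 ('b'): new char, reset run to 1
  Position 8 ('a'): new char, reset run to 1
  Position 9 ('a'): continues run of 'a', length=2
  Position 10 ('c'): new char, reset run to 1
  Position 11 ('a'): new char, reset run to 1
  Position 12 ('a'): continues run of 'a', length=2
Longest run: 'c' with length 2

2


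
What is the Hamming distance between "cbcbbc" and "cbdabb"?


Comparing "cbcbbc" and "cbdabb" position by position:
  Position 0: 'c' vs 'c' => same
  Position 1: 'b' vs 'b' => same
  Position 2: 'c' vs 'd' => differ
  Position 3: 'b' vs 'a' => differ
  Position 4: 'b' vs 'b' => same
  Position 5: 'c' vs 'b' => differ
Total differences (Hamming distance): 3

3


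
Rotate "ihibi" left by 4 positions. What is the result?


Input: "ihibi", rotate left by 4
First 4 characters: "ihib"
Remaining characters: "i"
Concatenate remaining + first: "i" + "ihib" = "iihib"

iihib


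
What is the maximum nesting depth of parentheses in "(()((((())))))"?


Input: "(()((((())))))"
Tracking depth:
  Position 0 '(': depth becomes 1
  Position 1 '(': depth becomes 2
  Position 2 ')': depth becomes 1
  Position 3 '(': depth becomes 2
  Position 4 '(': depth becomes 3
  Position 5 '(': depth becomes 4
  Position 6 '(': depth becomes 5
  Position 7 '(': depth becomes 6
  Position 8 ')': depth becomes 5
  Position 9 ')': depth becomes 4
  Position 10 ')': depth becomes 3
  Position 11 ')': depth becomes 2
  Position 12 ')': depth becomes 1
  Position 13 ')': depth becomes 0
Maximum depth reached: 6

6


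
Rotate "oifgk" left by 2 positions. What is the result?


Input: "oifgk", rotate left by 2
First 2 characters: "oi"
Remaining characters: "fgk"
Concatenate remaining + first: "fgk" + "oi" = "fgkoi"

fgkoi


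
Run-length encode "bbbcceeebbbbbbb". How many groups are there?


Input: bbbcceeebbbbbbb
Scanning for consecutive runs:
  Group 1: 'b' x 3 (positions 0-2)
  Group 2: 'c' x 2 (positions 3-4)
  Group 3: 'e' x 3 (positions 5-7)
  Group 4: 'b' x 7 (positions 8-14)
Total groups: 4

4


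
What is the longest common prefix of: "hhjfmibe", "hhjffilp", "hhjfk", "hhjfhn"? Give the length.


Words: hhjfmibe, hhjffilp, hhjfk, hhjfhn
  Position 0: all 'h' => match
  Position 1: all 'h' => match
  Position 2: all 'j' => match
  Position 3: all 'f' => match
  Position 4: ('m', 'f', 'k', 'h') => mismatch, stop
LCP = "hhjf" (length 4)

4


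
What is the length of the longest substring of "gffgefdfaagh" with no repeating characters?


Input: "gffgefdfaagh"
Sliding window (track last position of each char):
  Position 0 ('g'): window [0,0] length 1 -- new best
  Position 1 ('f'): window [0,1] length 2 -- new best
  Position 2 ('f'): repeat (last at 1), move window start to 2
  Position 2 ('f'): window [2,2] length 1
  Position 3 ('g'): window [2,3] length 2
  Position 4 ('e'): window [2,4] length 3 -- new best
  Position 5 ('f'): repeat (last at 2), move window start to 3
  Position 5 ('f'): window [3,5] length 3
  Position 6 ('d'): window [3,6] length 4 -- new best
  Position 7 ('f'): repeat (last at 5), move window start to 6
  Position 7 ('f'): window [6,7] length 2
  Position 8 ('a'): window [6,8] length 3
  Position 9 ('a'): repeat (last at 8), move window start to 9
  Position 9 ('a'): window [9,9] length 1
  Position 10 ('g'): window [9,10] length 2
  Position 11 ('h'): window [9,11] length 3
Longest substring with no repeats: "gefd" with length 4

4


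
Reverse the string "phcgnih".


Input: phcgnih
Reading characters right to left:
  Position 6: 'h'
  Position 5: 'i'
  Position 4: 'n'
  Position 3: 'g'
  Position 2: 'c'
  Position 1: 'h'
  Position 0: 'p'
Reversed: hingchp

hingchp


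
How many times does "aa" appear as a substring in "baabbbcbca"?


Searching for "aa" in "baabbbcbca"
Scanning each position:
  Position 0: "ba" => no
  Position 1: "aa" => MATCH
  Position 2: "ab" => no
  Position 3: "bb" => no
  Position 4: "bb" => no
  Position 5: "bc" => no
  Position 6: "cb" => no
  Position 7: "bc" => no
  Position 8: "ca" => no
Total occurrences: 1

1


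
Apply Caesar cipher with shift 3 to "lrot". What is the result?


Caesar cipher: shift "lrot" by 3
  'l' (pos 11) + 3 = pos 14 = 'o'
  'r' (pos 17) + 3 = pos 20 = 'u'
  'o' (pos 14) + 3 = pos 17 = 'r'
  't' (pos 19) + 3 = pos 22 = 'w'
Result: ourw

ourw


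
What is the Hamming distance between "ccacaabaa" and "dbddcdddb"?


Comparing "ccacaabaa" and "dbddcdddb" position by position:
  Position 0: 'c' vs 'd' => differ
  Position 1: 'c' vs 'b' => differ
  Position 2: 'a' vs 'd' => differ
  Position 3: 'c' vs 'd' => differ
  Position 4: 'a' vs 'c' => differ
  Position 5: 'a' vs 'd' => differ
  Position 6: 'b' vs 'd' => differ
  Position 7: 'a' vs 'd' => differ
  Position 8: 'a' vs 'b' => differ
Total differences (Hamming distance): 9

9


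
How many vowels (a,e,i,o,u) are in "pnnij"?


Input: pnnij
Checking each character:
  'p' at position 0: consonant
  'n' at position 1: consonant
  'n' at position 2: consonant
  'i' at position 3: vowel (running total: 1)
  'j' at position 4: consonant
Total vowels: 1

1


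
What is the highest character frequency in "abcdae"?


Input: abcdae
Character counts:
  'a': 2
  'b': 1
  'c': 1
  'd': 1
  'e': 1
Maximum frequency: 2

2


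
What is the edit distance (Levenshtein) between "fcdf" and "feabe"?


Computing edit distance: "fcdf" -> "feabe"
DP table:
           f    e    a    b    e
      0    1    2    3    4    5
  f   1    0    1    2    3    4
  c   2    1    1    2    3    4
  d   3    2    2    2    3    4
  f   4    3    3    3    3    4
Edit distance = dp[4][5] = 4

4


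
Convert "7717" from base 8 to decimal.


Input: "7717" in base 8
Positional expansion:
  Digit '7' (value 7) x 8^3 = 3584
  Digit '7' (value 7) x 8^2 = 448
  Digit '1' (value 1) x 8^1 = 8
  Digit '7' (value 7) x 8^0 = 7
Sum = 4047

4047


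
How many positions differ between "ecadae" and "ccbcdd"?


Comparing "ecadae" and "ccbcdd" position by position:
  Position 0: 'e' vs 'c' => DIFFER
  Position 1: 'c' vs 'c' => same
  Position 2: 'a' vs 'b' => DIFFER
  Position 3: 'd' vs 'c' => DIFFER
  Position 4: 'a' vs 'd' => DIFFER
  Position 5: 'e' vs 'd' => DIFFER
Positions that differ: 5

5


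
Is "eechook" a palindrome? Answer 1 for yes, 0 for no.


Input: eechook
Reversed: koohcee
  Compare pos 0 ('e') with pos 6 ('k'): MISMATCH
  Compare pos 1 ('e') with pos 5 ('o'): MISMATCH
  Compare pos 2 ('c') with pos 4 ('o'): MISMATCH
Result: not a palindrome

0


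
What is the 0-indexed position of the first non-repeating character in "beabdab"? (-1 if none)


Input: beabdab
Character frequencies:
  'a': 2
  'b': 3
  'd': 1
  'e': 1
Scanning left to right for freq == 1:
  Position 0 ('b'): freq=3, skip
  Position 1 ('e'): unique! => answer = 1

1


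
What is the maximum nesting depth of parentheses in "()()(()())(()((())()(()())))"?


Input: "()()(()())(()((())()(()())))"
Tracking depth:
  Position 0 '(': depth becomes 1
  Position 1 ')': depth becomes 0
  Position 2 '(': depth becomes 1
  Position 3 ')': depth becomes 0
  Position 4 '(': depth becomes 1
  Position 5 '(': depth becomes 2
  Position 6 ')': depth becomes 1
  Position 7 '(': depth becomes 2
  Position 8 ')': depth becomes 1
  Position 9 ')': depth becomes 0
  Position 10 '(': depth becomes 1
  Position 11 '(': depth becomes 2
  Position 12 ')': depth becomes 1
  Position 13 '(': depth becomes 2
  Position 14 '(': depth becomes 3
  Position 15 '(': depth becomes 4
  Position 16 ')': depth becomes 3
  Position 17 ')': depth becomes 2
  Position 18 '(': depth becomes 3
  Position 19 ')': depth becomes 2
  Position 20 '(': depth becomes 3
  Position 21 '(': depth becomes 4
  Position 22 ')': depth becomes 3
  Position 23 '(': depth becomes 4
  Position 24 ')': depth becomes 3
  Position 25 ')': depth becomes 2
  Position 26 ')': depth becomes 1
  Position 27 ')': depth becomes 0
Maximum depth reached: 4

4


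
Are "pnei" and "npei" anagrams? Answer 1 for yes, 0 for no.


Strings: "pnei", "npei"
Sorted first:  einp
Sorted second: einp
Sorted forms match => anagrams

1


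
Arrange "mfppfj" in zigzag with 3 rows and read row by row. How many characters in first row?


Zigzag "mfppfj" into 3 rows:
Placing characters:
  'm' => row 0
  'f' => row 1
  'p' => row 2
  'p' => row 1
  'f' => row 0
  'j' => row 1
Rows:
  Row 0: "mf"
  Row 1: "fpj"
  Row 2: "p"
First row length: 2

2


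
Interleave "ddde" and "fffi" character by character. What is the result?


Interleaving "ddde" and "fffi":
  Position 0: 'd' from first, 'f' from second => "df"
  Position 1: 'd' from first, 'f' from second => "df"
  Position 2: 'd' from first, 'f' from second => "df"
  Position 3: 'e' from first, 'i' from second => "ei"
Result: dfdfdfei

dfdfdfei


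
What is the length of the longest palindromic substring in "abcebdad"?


Input: "abcebdad"
Checking substrings for palindromes:
  [5:8] "dad" (len 3) => palindrome
Longest palindromic substring: "dad" with length 3

3


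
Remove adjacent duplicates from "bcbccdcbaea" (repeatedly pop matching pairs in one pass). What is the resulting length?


Input: bcbccdcbaea
Stack-based adjacent duplicate removal:
  Read 'b': push. Stack: b
  Read 'c': push. Stack: bc
  Read 'b': push. Stack: bcb
  Read 'c': push. Stack: bcbc
  Read 'c': matches stack top 'c' => pop. Stack: bcb
  Read 'd': push. Stack: bcbd
  Read 'c': push. Stack: bcbdc
  Read 'b': push. Stack: bcbdcb
  Read 'a': push. Stack: bcbdcba
  Read 'e': push. Stack: bcbdcbae
  Read 'a': push. Stack: bcbdcbaea
Final stack: "bcbdcbaea" (length 9)

9


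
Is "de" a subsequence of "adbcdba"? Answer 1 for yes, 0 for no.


Check if "de" is a subsequence of "adbcdba"
Greedy scan:
  Position 0 ('a'): no match needed
  Position 1 ('d'): matches sub[0] = 'd'
  Position 2 ('b'): no match needed
  Position 3 ('c'): no match needed
  Position 4 ('d'): no match needed
  Position 5 ('b'): no match needed
  Position 6 ('a'): no match needed
Only matched 1/2 characters => not a subsequence

0


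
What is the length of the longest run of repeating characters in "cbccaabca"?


Input: "cbccaabca"
Scanning for longest run:
  Position 1 ('b'): new char, reset run to 1
  Position 2 ('c'): new char, reset run to 1
  Position 3 ('c'): continues run of 'c', length=2
  Position 4 ('a'): new char, reset run to 1
  Position 5 ('a'): continues run of 'a', length=2
  Position 6 ('b'): new char, reset run to 1
  Position 7 ('c'): new char, reset run to 1
  Position 8 ('a'): new char, reset run to 1
Longest run: 'c' with length 2

2


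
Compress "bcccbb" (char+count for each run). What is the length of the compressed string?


Input: bcccbb
Runs:
  'b' x 1 => "b1"
  'c' x 3 => "c3"
  'b' x 2 => "b2"
Compressed: "b1c3b2"
Compressed length: 6

6


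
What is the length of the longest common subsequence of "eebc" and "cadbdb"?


LCS of "eebc" and "cadbdb"
DP table:
           c    a    d    b    d    b
      0    0    0    0    0    0    0
  e   0    0    0    0    0    0    0
  e   0    0    0    0    0    0    0
  b   0    0    0    0    1    1    1
  c   0    1    1    1    1    1    1
LCS length = dp[4][6] = 1

1


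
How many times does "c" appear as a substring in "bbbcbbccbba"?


Searching for "c" in "bbbcbbccbba"
Scanning each position:
  Position 0: "b" => no
  Position 1: "b" => no
  Position 2: "b" => no
  Position 3: "c" => MATCH
  Position 4: "b" => no
  Position 5: "b" => no
  Position 6: "c" => MATCH
  Position 7: "c" => MATCH
  Position 8: "b" => no
  Position 9: "b" => no
  Position 10: "a" => no
Total occurrences: 3

3


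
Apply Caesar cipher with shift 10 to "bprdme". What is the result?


Caesar cipher: shift "bprdme" by 10
  'b' (pos 1) + 10 = pos 11 = 'l'
  'p' (pos 15) + 10 = pos 25 = 'z'
  'r' (pos 17) + 10 = pos 1 = 'b'
  'd' (pos 3) + 10 = pos 13 = 'n'
  'm' (pos 12) + 10 = pos 22 = 'w'
  'e' (pos 4) + 10 = pos 14 = 'o'
Result: lzbnwo

lzbnwo


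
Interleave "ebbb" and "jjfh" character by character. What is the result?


Interleaving "ebbb" and "jjfh":
  Position 0: 'e' from first, 'j' from second => "ej"
  Position 1: 'b' from first, 'j' from second => "bj"
  Position 2: 'b' from first, 'f' from second => "bf"
  Position 3: 'b' from first, 'h' from second => "bh"
Result: ejbjbfbh

ejbjbfbh


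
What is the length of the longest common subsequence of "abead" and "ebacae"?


LCS of "abead" and "ebacae"
DP table:
           e    b    a    c    a    e
      0    0    0    0    0    0    0
  a   0    0    0    1    1    1    1
  b   0    0    1    1    1    1    1
  e   0    1    1    1    1    1    2
  a   0    1    1    2    2    2    2
  d   0    1    1    2    2    2    2
LCS length = dp[5][6] = 2

2


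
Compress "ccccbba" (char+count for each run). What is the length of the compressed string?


Input: ccccbba
Runs:
  'c' x 4 => "c4"
  'b' x 2 => "b2"
  'a' x 1 => "a1"
Compressed: "c4b2a1"
Compressed length: 6

6


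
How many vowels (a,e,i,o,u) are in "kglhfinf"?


Input: kglhfinf
Checking each character:
  'k' at position 0: consonant
  'g' at position 1: consonant
  'l' at position 2: consonant
  'h' at position 3: consonant
  'f' at position 4: consonant
  'i' at position 5: vowel (running total: 1)
  'n' at position 6: consonant
  'f' at position 7: consonant
Total vowels: 1

1


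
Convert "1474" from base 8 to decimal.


Input: "1474" in base 8
Positional expansion:
  Digit '1' (value 1) x 8^3 = 512
  Digit '4' (value 4) x 8^2 = 256
  Digit '7' (value 7) x 8^1 = 56
  Digit '4' (value 4) x 8^0 = 4
Sum = 828

828


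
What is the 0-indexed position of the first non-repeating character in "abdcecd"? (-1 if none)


Input: abdcecd
Character frequencies:
  'a': 1
  'b': 1
  'c': 2
  'd': 2
  'e': 1
Scanning left to right for freq == 1:
  Position 0 ('a'): unique! => answer = 0

0


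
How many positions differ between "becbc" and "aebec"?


Comparing "becbc" and "aebec" position by position:
  Position 0: 'b' vs 'a' => DIFFER
  Position 1: 'e' vs 'e' => same
  Position 2: 'c' vs 'b' => DIFFER
  Position 3: 'b' vs 'e' => DIFFER
  Position 4: 'c' vs 'c' => same
Positions that differ: 3

3


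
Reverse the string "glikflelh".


Input: glikflelh
Reading characters right to left:
  Position 8: 'h'
  Position 7: 'l'
  Position 6: 'e'
  Position 5: 'l'
  Position 4: 'f'
  Position 3: 'k'
  Position 2: 'i'
  Position 1: 'l'
  Position 0: 'g'
Reversed: hlelfkilg

hlelfkilg


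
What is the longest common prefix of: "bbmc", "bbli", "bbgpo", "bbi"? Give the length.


Words: bbmc, bbli, bbgpo, bbi
  Position 0: all 'b' => match
  Position 1: all 'b' => match
  Position 2: ('m', 'l', 'g', 'i') => mismatch, stop
LCP = "bb" (length 2)

2


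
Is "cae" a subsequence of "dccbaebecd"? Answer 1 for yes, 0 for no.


Check if "cae" is a subsequence of "dccbaebecd"
Greedy scan:
  Position 0 ('d'): no match needed
  Position 1 ('c'): matches sub[0] = 'c'
  Position 2 ('c'): no match needed
  Position 3 ('b'): no match needed
  Position 4 ('a'): matches sub[1] = 'a'
  Position 5 ('e'): matches sub[2] = 'e'
  Position 6 ('b'): no match needed
  Position 7 ('e'): no match needed
  Position 8 ('c'): no match needed
  Position 9 ('d'): no match needed
All 3 characters matched => is a subsequence

1
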